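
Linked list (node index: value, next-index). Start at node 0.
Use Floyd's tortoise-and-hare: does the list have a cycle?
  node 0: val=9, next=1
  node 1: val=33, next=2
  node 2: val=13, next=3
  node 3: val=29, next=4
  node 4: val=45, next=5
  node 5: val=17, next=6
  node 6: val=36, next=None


Floyd's tortoise (slow, +1) and hare (fast, +2):
  init: slow=0, fast=0
  step 1: slow=1, fast=2
  step 2: slow=2, fast=4
  step 3: slow=3, fast=6
  step 4: fast -> None, no cycle

Cycle: no


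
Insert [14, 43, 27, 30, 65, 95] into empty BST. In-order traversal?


Insert 14: root
Insert 43: R from 14
Insert 27: R from 14 -> L from 43
Insert 30: R from 14 -> L from 43 -> R from 27
Insert 65: R from 14 -> R from 43
Insert 95: R from 14 -> R from 43 -> R from 65

In-order: [14, 27, 30, 43, 65, 95]


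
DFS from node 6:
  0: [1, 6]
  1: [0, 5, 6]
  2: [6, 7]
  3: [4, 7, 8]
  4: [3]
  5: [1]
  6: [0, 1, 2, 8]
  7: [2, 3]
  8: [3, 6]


Visit 6, push [8, 2, 1, 0]
Visit 0, push [1]
Visit 1, push [5]
Visit 5, push []
Visit 2, push [7]
Visit 7, push [3]
Visit 3, push [8, 4]
Visit 4, push []
Visit 8, push []

DFS order: [6, 0, 1, 5, 2, 7, 3, 4, 8]


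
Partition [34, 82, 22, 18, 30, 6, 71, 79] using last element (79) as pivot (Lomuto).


Pivot: 79
  34 <= 79: advance i (no swap)
  22 <= 79: swap -> [34, 22, 82, 18, 30, 6, 71, 79]
  18 <= 79: swap -> [34, 22, 18, 82, 30, 6, 71, 79]
  30 <= 79: swap -> [34, 22, 18, 30, 82, 6, 71, 79]
  6 <= 79: swap -> [34, 22, 18, 30, 6, 82, 71, 79]
  71 <= 79: swap -> [34, 22, 18, 30, 6, 71, 82, 79]
Place pivot at 6: [34, 22, 18, 30, 6, 71, 79, 82]

Partitioned: [34, 22, 18, 30, 6, 71, 79, 82]


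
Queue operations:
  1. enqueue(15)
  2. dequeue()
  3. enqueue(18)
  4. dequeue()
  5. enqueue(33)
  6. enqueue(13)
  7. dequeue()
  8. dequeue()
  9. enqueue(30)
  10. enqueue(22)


enqueue(15) -> [15]
dequeue()->15, []
enqueue(18) -> [18]
dequeue()->18, []
enqueue(33) -> [33]
enqueue(13) -> [33, 13]
dequeue()->33, [13]
dequeue()->13, []
enqueue(30) -> [30]
enqueue(22) -> [30, 22]

Final queue: [30, 22]


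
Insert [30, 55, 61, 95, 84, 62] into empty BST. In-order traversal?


Insert 30: root
Insert 55: R from 30
Insert 61: R from 30 -> R from 55
Insert 95: R from 30 -> R from 55 -> R from 61
Insert 84: R from 30 -> R from 55 -> R from 61 -> L from 95
Insert 62: R from 30 -> R from 55 -> R from 61 -> L from 95 -> L from 84

In-order: [30, 55, 61, 62, 84, 95]


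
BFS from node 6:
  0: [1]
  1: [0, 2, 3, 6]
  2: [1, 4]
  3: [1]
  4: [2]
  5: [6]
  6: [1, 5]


Visit 6, enqueue [1, 5]
Visit 1, enqueue [0, 2, 3]
Visit 5, enqueue []
Visit 0, enqueue []
Visit 2, enqueue [4]
Visit 3, enqueue []
Visit 4, enqueue []

BFS order: [6, 1, 5, 0, 2, 3, 4]


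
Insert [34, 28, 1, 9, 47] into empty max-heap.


Insert 34: [34]
Insert 28: [34, 28]
Insert 1: [34, 28, 1]
Insert 9: [34, 28, 1, 9]
Insert 47: [47, 34, 1, 9, 28]

Final heap: [47, 34, 1, 9, 28]


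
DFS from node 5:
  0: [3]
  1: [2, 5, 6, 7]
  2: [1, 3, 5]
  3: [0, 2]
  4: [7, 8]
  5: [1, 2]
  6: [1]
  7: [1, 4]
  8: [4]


Visit 5, push [2, 1]
Visit 1, push [7, 6, 2]
Visit 2, push [3]
Visit 3, push [0]
Visit 0, push []
Visit 6, push []
Visit 7, push [4]
Visit 4, push [8]
Visit 8, push []

DFS order: [5, 1, 2, 3, 0, 6, 7, 4, 8]


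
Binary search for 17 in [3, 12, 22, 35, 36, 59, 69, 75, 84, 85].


Step 1: lo=0, hi=9, mid=4, val=36
Step 2: lo=0, hi=3, mid=1, val=12
Step 3: lo=2, hi=3, mid=2, val=22

Not found


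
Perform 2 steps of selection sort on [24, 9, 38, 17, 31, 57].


Initial: [24, 9, 38, 17, 31, 57]
Step 1: min=9 at 1
  Swap: [9, 24, 38, 17, 31, 57]
Step 2: min=17 at 3
  Swap: [9, 17, 38, 24, 31, 57]

After 2 steps: [9, 17, 38, 24, 31, 57]


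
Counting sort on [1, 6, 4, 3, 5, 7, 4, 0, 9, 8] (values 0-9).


Input: [1, 6, 4, 3, 5, 7, 4, 0, 9, 8]
Counts: [1, 1, 0, 1, 2, 1, 1, 1, 1, 1]

Sorted: [0, 1, 3, 4, 4, 5, 6, 7, 8, 9]


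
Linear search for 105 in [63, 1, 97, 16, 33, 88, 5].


i=0: 63!=105
i=1: 1!=105
i=2: 97!=105
i=3: 16!=105
i=4: 33!=105
i=5: 88!=105
i=6: 5!=105

Not found, 7 comps


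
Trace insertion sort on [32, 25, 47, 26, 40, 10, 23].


Initial: [32, 25, 47, 26, 40, 10, 23]
Insert 25: [25, 32, 47, 26, 40, 10, 23]
Insert 47: [25, 32, 47, 26, 40, 10, 23]
Insert 26: [25, 26, 32, 47, 40, 10, 23]
Insert 40: [25, 26, 32, 40, 47, 10, 23]
Insert 10: [10, 25, 26, 32, 40, 47, 23]
Insert 23: [10, 23, 25, 26, 32, 40, 47]

Sorted: [10, 23, 25, 26, 32, 40, 47]


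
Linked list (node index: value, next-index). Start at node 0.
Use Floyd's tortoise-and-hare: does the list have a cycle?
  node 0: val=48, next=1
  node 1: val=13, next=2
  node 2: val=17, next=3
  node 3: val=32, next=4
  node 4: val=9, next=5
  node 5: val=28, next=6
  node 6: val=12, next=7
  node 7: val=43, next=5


Floyd's tortoise (slow, +1) and hare (fast, +2):
  init: slow=0, fast=0
  step 1: slow=1, fast=2
  step 2: slow=2, fast=4
  step 3: slow=3, fast=6
  step 4: slow=4, fast=5
  step 5: slow=5, fast=7
  step 6: slow=6, fast=6
  slow == fast at node 6: cycle detected

Cycle: yes


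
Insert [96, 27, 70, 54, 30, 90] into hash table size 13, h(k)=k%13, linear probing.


Insert 96: h=5 -> slot 5
Insert 27: h=1 -> slot 1
Insert 70: h=5, 1 probes -> slot 6
Insert 54: h=2 -> slot 2
Insert 30: h=4 -> slot 4
Insert 90: h=12 -> slot 12

Table: [None, 27, 54, None, 30, 96, 70, None, None, None, None, None, 90]


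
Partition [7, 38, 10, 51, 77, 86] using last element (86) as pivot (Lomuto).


Pivot: 86
  7 <= 86: advance i (no swap)
  38 <= 86: advance i (no swap)
  10 <= 86: advance i (no swap)
  51 <= 86: advance i (no swap)
  77 <= 86: advance i (no swap)
Place pivot at 5: [7, 38, 10, 51, 77, 86]

Partitioned: [7, 38, 10, 51, 77, 86]


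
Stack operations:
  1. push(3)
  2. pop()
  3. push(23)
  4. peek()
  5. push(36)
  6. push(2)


push(3) -> [3]
pop()->3, []
push(23) -> [23]
peek()->23
push(36) -> [23, 36]
push(2) -> [23, 36, 2]

Final stack: [23, 36, 2]


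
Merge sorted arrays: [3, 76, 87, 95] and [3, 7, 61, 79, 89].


Take 3 from A
Take 3 from B
Take 7 from B
Take 61 from B
Take 76 from A
Take 79 from B
Take 87 from A
Take 89 from B

Merged: [3, 3, 7, 61, 76, 79, 87, 89, 95]


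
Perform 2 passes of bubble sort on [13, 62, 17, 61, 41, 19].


Initial: [13, 62, 17, 61, 41, 19]
Pass 1: [13, 17, 61, 41, 19, 62] (4 swaps)
Pass 2: [13, 17, 41, 19, 61, 62] (2 swaps)

After 2 passes: [13, 17, 41, 19, 61, 62]


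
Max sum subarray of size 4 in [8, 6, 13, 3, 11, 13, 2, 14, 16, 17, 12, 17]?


[0:4]: 30
[1:5]: 33
[2:6]: 40
[3:7]: 29
[4:8]: 40
[5:9]: 45
[6:10]: 49
[7:11]: 59
[8:12]: 62

Max: 62 at [8:12]


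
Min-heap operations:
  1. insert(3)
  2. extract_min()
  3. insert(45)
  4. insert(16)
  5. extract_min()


insert(3) -> [3]
extract_min()->3, []
insert(45) -> [45]
insert(16) -> [16, 45]
extract_min()->16, [45]

Final heap: [45]


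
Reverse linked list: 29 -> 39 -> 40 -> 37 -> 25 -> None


Step 1: curr=29, set curr.next=prev(None) | reversed so far: 29
Step 2: curr=39, set curr.next=prev(29) | reversed so far: 39 -> 29
Step 3: curr=40, set curr.next=prev(39) | reversed so far: 40 -> 39 -> 29
Step 4: curr=37, set curr.next=prev(40) | reversed so far: 37 -> 40 -> 39 -> 29
Step 5: curr=25, set curr.next=prev(37) | reversed so far: 25 -> 37 -> 40 -> 39 -> 29

25 -> 37 -> 40 -> 39 -> 29 -> None


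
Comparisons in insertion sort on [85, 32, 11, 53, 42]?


Algorithm: insertion sort
Input: [85, 32, 11, 53, 42]
Sorted: [11, 32, 42, 53, 85]

8


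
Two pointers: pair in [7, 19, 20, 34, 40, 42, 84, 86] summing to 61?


lo=0(7)+hi=7(86)=93
lo=0(7)+hi=6(84)=91
lo=0(7)+hi=5(42)=49
lo=1(19)+hi=5(42)=61

Yes: 19+42=61


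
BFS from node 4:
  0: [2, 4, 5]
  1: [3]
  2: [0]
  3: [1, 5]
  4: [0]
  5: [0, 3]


Visit 4, enqueue [0]
Visit 0, enqueue [2, 5]
Visit 2, enqueue []
Visit 5, enqueue [3]
Visit 3, enqueue [1]
Visit 1, enqueue []

BFS order: [4, 0, 2, 5, 3, 1]


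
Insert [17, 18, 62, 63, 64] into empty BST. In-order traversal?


Insert 17: root
Insert 18: R from 17
Insert 62: R from 17 -> R from 18
Insert 63: R from 17 -> R from 18 -> R from 62
Insert 64: R from 17 -> R from 18 -> R from 62 -> R from 63

In-order: [17, 18, 62, 63, 64]


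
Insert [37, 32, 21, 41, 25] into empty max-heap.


Insert 37: [37]
Insert 32: [37, 32]
Insert 21: [37, 32, 21]
Insert 41: [41, 37, 21, 32]
Insert 25: [41, 37, 21, 32, 25]

Final heap: [41, 37, 21, 32, 25]


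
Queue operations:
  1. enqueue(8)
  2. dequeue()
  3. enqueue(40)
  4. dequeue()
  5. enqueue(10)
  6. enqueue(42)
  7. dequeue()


enqueue(8) -> [8]
dequeue()->8, []
enqueue(40) -> [40]
dequeue()->40, []
enqueue(10) -> [10]
enqueue(42) -> [10, 42]
dequeue()->10, [42]

Final queue: [42]


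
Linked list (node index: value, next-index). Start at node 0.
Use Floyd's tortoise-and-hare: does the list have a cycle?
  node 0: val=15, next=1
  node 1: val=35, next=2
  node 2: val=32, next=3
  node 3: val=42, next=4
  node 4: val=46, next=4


Floyd's tortoise (slow, +1) and hare (fast, +2):
  init: slow=0, fast=0
  step 1: slow=1, fast=2
  step 2: slow=2, fast=4
  step 3: slow=3, fast=4
  step 4: slow=4, fast=4
  slow == fast at node 4: cycle detected

Cycle: yes


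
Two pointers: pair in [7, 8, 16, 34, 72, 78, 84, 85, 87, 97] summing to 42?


lo=0(7)+hi=9(97)=104
lo=0(7)+hi=8(87)=94
lo=0(7)+hi=7(85)=92
lo=0(7)+hi=6(84)=91
lo=0(7)+hi=5(78)=85
lo=0(7)+hi=4(72)=79
lo=0(7)+hi=3(34)=41
lo=1(8)+hi=3(34)=42

Yes: 8+34=42


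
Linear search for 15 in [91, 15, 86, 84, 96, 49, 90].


i=0: 91!=15
i=1: 15==15 found!

Found at 1, 2 comps


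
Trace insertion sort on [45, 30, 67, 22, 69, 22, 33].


Initial: [45, 30, 67, 22, 69, 22, 33]
Insert 30: [30, 45, 67, 22, 69, 22, 33]
Insert 67: [30, 45, 67, 22, 69, 22, 33]
Insert 22: [22, 30, 45, 67, 69, 22, 33]
Insert 69: [22, 30, 45, 67, 69, 22, 33]
Insert 22: [22, 22, 30, 45, 67, 69, 33]
Insert 33: [22, 22, 30, 33, 45, 67, 69]

Sorted: [22, 22, 30, 33, 45, 67, 69]


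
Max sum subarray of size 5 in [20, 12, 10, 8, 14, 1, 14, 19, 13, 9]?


[0:5]: 64
[1:6]: 45
[2:7]: 47
[3:8]: 56
[4:9]: 61
[5:10]: 56

Max: 64 at [0:5]


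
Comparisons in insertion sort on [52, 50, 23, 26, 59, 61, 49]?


Algorithm: insertion sort
Input: [52, 50, 23, 26, 59, 61, 49]
Sorted: [23, 26, 49, 50, 52, 59, 61]

13


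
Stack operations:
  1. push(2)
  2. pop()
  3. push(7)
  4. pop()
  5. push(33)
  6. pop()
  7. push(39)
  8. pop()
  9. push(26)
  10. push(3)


push(2) -> [2]
pop()->2, []
push(7) -> [7]
pop()->7, []
push(33) -> [33]
pop()->33, []
push(39) -> [39]
pop()->39, []
push(26) -> [26]
push(3) -> [26, 3]

Final stack: [26, 3]


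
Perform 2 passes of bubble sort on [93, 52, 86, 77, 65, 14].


Initial: [93, 52, 86, 77, 65, 14]
Pass 1: [52, 86, 77, 65, 14, 93] (5 swaps)
Pass 2: [52, 77, 65, 14, 86, 93] (3 swaps)

After 2 passes: [52, 77, 65, 14, 86, 93]


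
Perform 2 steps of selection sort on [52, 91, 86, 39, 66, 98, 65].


Initial: [52, 91, 86, 39, 66, 98, 65]
Step 1: min=39 at 3
  Swap: [39, 91, 86, 52, 66, 98, 65]
Step 2: min=52 at 3
  Swap: [39, 52, 86, 91, 66, 98, 65]

After 2 steps: [39, 52, 86, 91, 66, 98, 65]


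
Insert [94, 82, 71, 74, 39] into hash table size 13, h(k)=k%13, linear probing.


Insert 94: h=3 -> slot 3
Insert 82: h=4 -> slot 4
Insert 71: h=6 -> slot 6
Insert 74: h=9 -> slot 9
Insert 39: h=0 -> slot 0

Table: [39, None, None, 94, 82, None, 71, None, None, 74, None, None, None]


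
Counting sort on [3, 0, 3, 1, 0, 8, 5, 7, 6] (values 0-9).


Input: [3, 0, 3, 1, 0, 8, 5, 7, 6]
Counts: [2, 1, 0, 2, 0, 1, 1, 1, 1, 0]

Sorted: [0, 0, 1, 3, 3, 5, 6, 7, 8]


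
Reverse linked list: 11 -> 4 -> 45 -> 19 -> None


Step 1: curr=11, set curr.next=prev(None) | reversed so far: 11
Step 2: curr=4, set curr.next=prev(11) | reversed so far: 4 -> 11
Step 3: curr=45, set curr.next=prev(4) | reversed so far: 45 -> 4 -> 11
Step 4: curr=19, set curr.next=prev(45) | reversed so far: 19 -> 45 -> 4 -> 11

19 -> 45 -> 4 -> 11 -> None


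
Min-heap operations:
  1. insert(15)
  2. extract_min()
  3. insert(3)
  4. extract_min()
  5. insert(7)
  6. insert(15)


insert(15) -> [15]
extract_min()->15, []
insert(3) -> [3]
extract_min()->3, []
insert(7) -> [7]
insert(15) -> [7, 15]

Final heap: [7, 15]


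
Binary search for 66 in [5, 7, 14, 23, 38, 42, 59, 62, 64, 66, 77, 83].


Step 1: lo=0, hi=11, mid=5, val=42
Step 2: lo=6, hi=11, mid=8, val=64
Step 3: lo=9, hi=11, mid=10, val=77
Step 4: lo=9, hi=9, mid=9, val=66

Found at index 9


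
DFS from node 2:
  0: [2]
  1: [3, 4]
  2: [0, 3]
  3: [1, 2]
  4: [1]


Visit 2, push [3, 0]
Visit 0, push []
Visit 3, push [1]
Visit 1, push [4]
Visit 4, push []

DFS order: [2, 0, 3, 1, 4]


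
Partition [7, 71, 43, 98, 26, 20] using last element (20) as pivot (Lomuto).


Pivot: 20
  7 <= 20: advance i (no swap)
Place pivot at 1: [7, 20, 43, 98, 26, 71]

Partitioned: [7, 20, 43, 98, 26, 71]


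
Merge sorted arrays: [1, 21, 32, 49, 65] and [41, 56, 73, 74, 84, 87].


Take 1 from A
Take 21 from A
Take 32 from A
Take 41 from B
Take 49 from A
Take 56 from B
Take 65 from A

Merged: [1, 21, 32, 41, 49, 56, 65, 73, 74, 84, 87]


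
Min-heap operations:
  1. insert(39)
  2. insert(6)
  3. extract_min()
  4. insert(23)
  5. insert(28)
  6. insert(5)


insert(39) -> [39]
insert(6) -> [6, 39]
extract_min()->6, [39]
insert(23) -> [23, 39]
insert(28) -> [23, 39, 28]
insert(5) -> [5, 23, 28, 39]

Final heap: [5, 23, 28, 39]


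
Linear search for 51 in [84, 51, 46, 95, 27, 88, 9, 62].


i=0: 84!=51
i=1: 51==51 found!

Found at 1, 2 comps


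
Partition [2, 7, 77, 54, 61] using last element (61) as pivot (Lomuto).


Pivot: 61
  2 <= 61: advance i (no swap)
  7 <= 61: advance i (no swap)
  54 <= 61: swap -> [2, 7, 54, 77, 61]
Place pivot at 3: [2, 7, 54, 61, 77]

Partitioned: [2, 7, 54, 61, 77]


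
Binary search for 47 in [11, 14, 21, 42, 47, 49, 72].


Step 1: lo=0, hi=6, mid=3, val=42
Step 2: lo=4, hi=6, mid=5, val=49
Step 3: lo=4, hi=4, mid=4, val=47

Found at index 4


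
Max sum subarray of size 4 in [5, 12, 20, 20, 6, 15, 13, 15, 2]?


[0:4]: 57
[1:5]: 58
[2:6]: 61
[3:7]: 54
[4:8]: 49
[5:9]: 45

Max: 61 at [2:6]


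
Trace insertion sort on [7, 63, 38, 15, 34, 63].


Initial: [7, 63, 38, 15, 34, 63]
Insert 63: [7, 63, 38, 15, 34, 63]
Insert 38: [7, 38, 63, 15, 34, 63]
Insert 15: [7, 15, 38, 63, 34, 63]
Insert 34: [7, 15, 34, 38, 63, 63]
Insert 63: [7, 15, 34, 38, 63, 63]

Sorted: [7, 15, 34, 38, 63, 63]


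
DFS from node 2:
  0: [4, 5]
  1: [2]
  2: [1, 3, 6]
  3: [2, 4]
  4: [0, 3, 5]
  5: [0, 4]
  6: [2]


Visit 2, push [6, 3, 1]
Visit 1, push []
Visit 3, push [4]
Visit 4, push [5, 0]
Visit 0, push [5]
Visit 5, push []
Visit 6, push []

DFS order: [2, 1, 3, 4, 0, 5, 6]


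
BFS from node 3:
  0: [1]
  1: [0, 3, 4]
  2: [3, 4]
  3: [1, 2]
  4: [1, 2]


Visit 3, enqueue [1, 2]
Visit 1, enqueue [0, 4]
Visit 2, enqueue []
Visit 0, enqueue []
Visit 4, enqueue []

BFS order: [3, 1, 2, 0, 4]


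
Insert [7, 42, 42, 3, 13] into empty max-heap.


Insert 7: [7]
Insert 42: [42, 7]
Insert 42: [42, 7, 42]
Insert 3: [42, 7, 42, 3]
Insert 13: [42, 13, 42, 3, 7]

Final heap: [42, 13, 42, 3, 7]


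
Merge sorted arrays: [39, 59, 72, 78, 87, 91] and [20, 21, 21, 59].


Take 20 from B
Take 21 from B
Take 21 from B
Take 39 from A
Take 59 from A
Take 59 from B

Merged: [20, 21, 21, 39, 59, 59, 72, 78, 87, 91]


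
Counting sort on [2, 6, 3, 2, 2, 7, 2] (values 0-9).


Input: [2, 6, 3, 2, 2, 7, 2]
Counts: [0, 0, 4, 1, 0, 0, 1, 1, 0, 0]

Sorted: [2, 2, 2, 2, 3, 6, 7]


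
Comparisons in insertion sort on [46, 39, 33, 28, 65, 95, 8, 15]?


Algorithm: insertion sort
Input: [46, 39, 33, 28, 65, 95, 8, 15]
Sorted: [8, 15, 28, 33, 39, 46, 65, 95]

21


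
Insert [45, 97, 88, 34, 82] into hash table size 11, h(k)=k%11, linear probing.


Insert 45: h=1 -> slot 1
Insert 97: h=9 -> slot 9
Insert 88: h=0 -> slot 0
Insert 34: h=1, 1 probes -> slot 2
Insert 82: h=5 -> slot 5

Table: [88, 45, 34, None, None, 82, None, None, None, 97, None]


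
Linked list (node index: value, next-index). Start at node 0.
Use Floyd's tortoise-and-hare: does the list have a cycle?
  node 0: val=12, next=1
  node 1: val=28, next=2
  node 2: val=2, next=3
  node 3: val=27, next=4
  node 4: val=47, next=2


Floyd's tortoise (slow, +1) and hare (fast, +2):
  init: slow=0, fast=0
  step 1: slow=1, fast=2
  step 2: slow=2, fast=4
  step 3: slow=3, fast=3
  slow == fast at node 3: cycle detected

Cycle: yes


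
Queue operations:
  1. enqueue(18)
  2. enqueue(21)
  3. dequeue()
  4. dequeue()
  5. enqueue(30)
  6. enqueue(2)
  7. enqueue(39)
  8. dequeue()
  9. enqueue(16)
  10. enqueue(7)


enqueue(18) -> [18]
enqueue(21) -> [18, 21]
dequeue()->18, [21]
dequeue()->21, []
enqueue(30) -> [30]
enqueue(2) -> [30, 2]
enqueue(39) -> [30, 2, 39]
dequeue()->30, [2, 39]
enqueue(16) -> [2, 39, 16]
enqueue(7) -> [2, 39, 16, 7]

Final queue: [2, 39, 16, 7]


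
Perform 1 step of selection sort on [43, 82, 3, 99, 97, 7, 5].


Initial: [43, 82, 3, 99, 97, 7, 5]
Step 1: min=3 at 2
  Swap: [3, 82, 43, 99, 97, 7, 5]

After 1 step: [3, 82, 43, 99, 97, 7, 5]


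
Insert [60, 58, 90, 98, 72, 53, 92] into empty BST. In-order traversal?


Insert 60: root
Insert 58: L from 60
Insert 90: R from 60
Insert 98: R from 60 -> R from 90
Insert 72: R from 60 -> L from 90
Insert 53: L from 60 -> L from 58
Insert 92: R from 60 -> R from 90 -> L from 98

In-order: [53, 58, 60, 72, 90, 92, 98]


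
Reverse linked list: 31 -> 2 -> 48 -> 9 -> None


Step 1: curr=31, set curr.next=prev(None) | reversed so far: 31
Step 2: curr=2, set curr.next=prev(31) | reversed so far: 2 -> 31
Step 3: curr=48, set curr.next=prev(2) | reversed so far: 48 -> 2 -> 31
Step 4: curr=9, set curr.next=prev(48) | reversed so far: 9 -> 48 -> 2 -> 31

9 -> 48 -> 2 -> 31 -> None


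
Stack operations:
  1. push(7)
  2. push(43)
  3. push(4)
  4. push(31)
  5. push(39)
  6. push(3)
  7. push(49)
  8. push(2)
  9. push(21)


push(7) -> [7]
push(43) -> [7, 43]
push(4) -> [7, 43, 4]
push(31) -> [7, 43, 4, 31]
push(39) -> [7, 43, 4, 31, 39]
push(3) -> [7, 43, 4, 31, 39, 3]
push(49) -> [7, 43, 4, 31, 39, 3, 49]
push(2) -> [7, 43, 4, 31, 39, 3, 49, 2]
push(21) -> [7, 43, 4, 31, 39, 3, 49, 2, 21]

Final stack: [7, 43, 4, 31, 39, 3, 49, 2, 21]


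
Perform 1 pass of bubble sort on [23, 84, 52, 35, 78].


Initial: [23, 84, 52, 35, 78]
Pass 1: [23, 52, 35, 78, 84] (3 swaps)

After 1 pass: [23, 52, 35, 78, 84]


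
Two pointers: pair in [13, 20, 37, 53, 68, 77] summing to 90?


lo=0(13)+hi=5(77)=90

Yes: 13+77=90


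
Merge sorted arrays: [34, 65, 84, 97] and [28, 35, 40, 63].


Take 28 from B
Take 34 from A
Take 35 from B
Take 40 from B
Take 63 from B

Merged: [28, 34, 35, 40, 63, 65, 84, 97]


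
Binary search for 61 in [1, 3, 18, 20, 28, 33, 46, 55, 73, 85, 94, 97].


Step 1: lo=0, hi=11, mid=5, val=33
Step 2: lo=6, hi=11, mid=8, val=73
Step 3: lo=6, hi=7, mid=6, val=46
Step 4: lo=7, hi=7, mid=7, val=55

Not found


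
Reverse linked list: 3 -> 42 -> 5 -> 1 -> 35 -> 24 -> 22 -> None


Step 1: curr=3, set curr.next=prev(None) | reversed so far: 3
Step 2: curr=42, set curr.next=prev(3) | reversed so far: 42 -> 3
Step 3: curr=5, set curr.next=prev(42) | reversed so far: 5 -> 42 -> 3
Step 4: curr=1, set curr.next=prev(5) | reversed so far: 1 -> 5 -> 42 -> 3
Step 5: curr=35, set curr.next=prev(1) | reversed so far: 35 -> 1 -> 5 -> 42 -> 3
Step 6: curr=24, set curr.next=prev(35) | reversed so far: 24 -> 35 -> 1 -> 5 -> 42 -> 3
Step 7: curr=22, set curr.next=prev(24) | reversed so far: 22 -> 24 -> 35 -> 1 -> 5 -> 42 -> 3

22 -> 24 -> 35 -> 1 -> 5 -> 42 -> 3 -> None


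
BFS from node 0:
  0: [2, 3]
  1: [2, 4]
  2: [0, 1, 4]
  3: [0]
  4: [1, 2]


Visit 0, enqueue [2, 3]
Visit 2, enqueue [1, 4]
Visit 3, enqueue []
Visit 1, enqueue []
Visit 4, enqueue []

BFS order: [0, 2, 3, 1, 4]


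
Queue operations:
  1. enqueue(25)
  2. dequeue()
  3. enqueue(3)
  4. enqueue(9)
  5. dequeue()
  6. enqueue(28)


enqueue(25) -> [25]
dequeue()->25, []
enqueue(3) -> [3]
enqueue(9) -> [3, 9]
dequeue()->3, [9]
enqueue(28) -> [9, 28]

Final queue: [9, 28]


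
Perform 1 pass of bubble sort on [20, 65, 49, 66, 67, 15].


Initial: [20, 65, 49, 66, 67, 15]
Pass 1: [20, 49, 65, 66, 15, 67] (2 swaps)

After 1 pass: [20, 49, 65, 66, 15, 67]


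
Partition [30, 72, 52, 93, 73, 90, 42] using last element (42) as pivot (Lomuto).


Pivot: 42
  30 <= 42: advance i (no swap)
Place pivot at 1: [30, 42, 52, 93, 73, 90, 72]

Partitioned: [30, 42, 52, 93, 73, 90, 72]


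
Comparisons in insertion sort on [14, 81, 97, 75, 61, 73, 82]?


Algorithm: insertion sort
Input: [14, 81, 97, 75, 61, 73, 82]
Sorted: [14, 61, 73, 75, 81, 82, 97]

15


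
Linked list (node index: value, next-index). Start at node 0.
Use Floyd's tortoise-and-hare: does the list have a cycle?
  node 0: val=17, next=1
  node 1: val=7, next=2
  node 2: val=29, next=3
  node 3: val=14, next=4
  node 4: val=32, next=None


Floyd's tortoise (slow, +1) and hare (fast, +2):
  init: slow=0, fast=0
  step 1: slow=1, fast=2
  step 2: slow=2, fast=4
  step 3: fast -> None, no cycle

Cycle: no


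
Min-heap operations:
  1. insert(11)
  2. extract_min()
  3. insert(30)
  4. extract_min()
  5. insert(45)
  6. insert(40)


insert(11) -> [11]
extract_min()->11, []
insert(30) -> [30]
extract_min()->30, []
insert(45) -> [45]
insert(40) -> [40, 45]

Final heap: [40, 45]


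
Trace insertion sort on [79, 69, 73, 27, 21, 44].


Initial: [79, 69, 73, 27, 21, 44]
Insert 69: [69, 79, 73, 27, 21, 44]
Insert 73: [69, 73, 79, 27, 21, 44]
Insert 27: [27, 69, 73, 79, 21, 44]
Insert 21: [21, 27, 69, 73, 79, 44]
Insert 44: [21, 27, 44, 69, 73, 79]

Sorted: [21, 27, 44, 69, 73, 79]


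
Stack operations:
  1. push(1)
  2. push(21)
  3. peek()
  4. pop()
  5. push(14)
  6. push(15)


push(1) -> [1]
push(21) -> [1, 21]
peek()->21
pop()->21, [1]
push(14) -> [1, 14]
push(15) -> [1, 14, 15]

Final stack: [1, 14, 15]


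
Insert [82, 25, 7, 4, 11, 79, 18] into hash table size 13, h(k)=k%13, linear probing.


Insert 82: h=4 -> slot 4
Insert 25: h=12 -> slot 12
Insert 7: h=7 -> slot 7
Insert 4: h=4, 1 probes -> slot 5
Insert 11: h=11 -> slot 11
Insert 79: h=1 -> slot 1
Insert 18: h=5, 1 probes -> slot 6

Table: [None, 79, None, None, 82, 4, 18, 7, None, None, None, 11, 25]


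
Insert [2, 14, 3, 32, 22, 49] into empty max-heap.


Insert 2: [2]
Insert 14: [14, 2]
Insert 3: [14, 2, 3]
Insert 32: [32, 14, 3, 2]
Insert 22: [32, 22, 3, 2, 14]
Insert 49: [49, 22, 32, 2, 14, 3]

Final heap: [49, 22, 32, 2, 14, 3]


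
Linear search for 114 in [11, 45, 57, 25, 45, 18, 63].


i=0: 11!=114
i=1: 45!=114
i=2: 57!=114
i=3: 25!=114
i=4: 45!=114
i=5: 18!=114
i=6: 63!=114

Not found, 7 comps


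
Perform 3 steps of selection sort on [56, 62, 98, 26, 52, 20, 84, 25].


Initial: [56, 62, 98, 26, 52, 20, 84, 25]
Step 1: min=20 at 5
  Swap: [20, 62, 98, 26, 52, 56, 84, 25]
Step 2: min=25 at 7
  Swap: [20, 25, 98, 26, 52, 56, 84, 62]
Step 3: min=26 at 3
  Swap: [20, 25, 26, 98, 52, 56, 84, 62]

After 3 steps: [20, 25, 26, 98, 52, 56, 84, 62]


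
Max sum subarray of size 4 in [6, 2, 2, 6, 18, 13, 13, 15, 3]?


[0:4]: 16
[1:5]: 28
[2:6]: 39
[3:7]: 50
[4:8]: 59
[5:9]: 44

Max: 59 at [4:8]


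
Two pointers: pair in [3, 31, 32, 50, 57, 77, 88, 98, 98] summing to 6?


lo=0(3)+hi=8(98)=101
lo=0(3)+hi=7(98)=101
lo=0(3)+hi=6(88)=91
lo=0(3)+hi=5(77)=80
lo=0(3)+hi=4(57)=60
lo=0(3)+hi=3(50)=53
lo=0(3)+hi=2(32)=35
lo=0(3)+hi=1(31)=34

No pair found


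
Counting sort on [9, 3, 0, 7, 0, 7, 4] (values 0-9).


Input: [9, 3, 0, 7, 0, 7, 4]
Counts: [2, 0, 0, 1, 1, 0, 0, 2, 0, 1]

Sorted: [0, 0, 3, 4, 7, 7, 9]


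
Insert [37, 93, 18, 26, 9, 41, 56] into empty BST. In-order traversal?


Insert 37: root
Insert 93: R from 37
Insert 18: L from 37
Insert 26: L from 37 -> R from 18
Insert 9: L from 37 -> L from 18
Insert 41: R from 37 -> L from 93
Insert 56: R from 37 -> L from 93 -> R from 41

In-order: [9, 18, 26, 37, 41, 56, 93]


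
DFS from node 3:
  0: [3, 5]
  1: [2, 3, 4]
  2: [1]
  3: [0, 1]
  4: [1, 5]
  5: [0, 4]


Visit 3, push [1, 0]
Visit 0, push [5]
Visit 5, push [4]
Visit 4, push [1]
Visit 1, push [2]
Visit 2, push []

DFS order: [3, 0, 5, 4, 1, 2]


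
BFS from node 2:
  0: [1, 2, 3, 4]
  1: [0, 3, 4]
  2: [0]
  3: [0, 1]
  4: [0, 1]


Visit 2, enqueue [0]
Visit 0, enqueue [1, 3, 4]
Visit 1, enqueue []
Visit 3, enqueue []
Visit 4, enqueue []

BFS order: [2, 0, 1, 3, 4]


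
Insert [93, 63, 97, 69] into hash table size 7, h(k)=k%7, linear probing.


Insert 93: h=2 -> slot 2
Insert 63: h=0 -> slot 0
Insert 97: h=6 -> slot 6
Insert 69: h=6, 2 probes -> slot 1

Table: [63, 69, 93, None, None, None, 97]


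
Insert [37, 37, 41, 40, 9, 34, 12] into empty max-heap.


Insert 37: [37]
Insert 37: [37, 37]
Insert 41: [41, 37, 37]
Insert 40: [41, 40, 37, 37]
Insert 9: [41, 40, 37, 37, 9]
Insert 34: [41, 40, 37, 37, 9, 34]
Insert 12: [41, 40, 37, 37, 9, 34, 12]

Final heap: [41, 40, 37, 37, 9, 34, 12]


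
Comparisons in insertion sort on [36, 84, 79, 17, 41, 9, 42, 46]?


Algorithm: insertion sort
Input: [36, 84, 79, 17, 41, 9, 42, 46]
Sorted: [9, 17, 36, 41, 42, 46, 79, 84]

20


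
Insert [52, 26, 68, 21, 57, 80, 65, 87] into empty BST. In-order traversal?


Insert 52: root
Insert 26: L from 52
Insert 68: R from 52
Insert 21: L from 52 -> L from 26
Insert 57: R from 52 -> L from 68
Insert 80: R from 52 -> R from 68
Insert 65: R from 52 -> L from 68 -> R from 57
Insert 87: R from 52 -> R from 68 -> R from 80

In-order: [21, 26, 52, 57, 65, 68, 80, 87]


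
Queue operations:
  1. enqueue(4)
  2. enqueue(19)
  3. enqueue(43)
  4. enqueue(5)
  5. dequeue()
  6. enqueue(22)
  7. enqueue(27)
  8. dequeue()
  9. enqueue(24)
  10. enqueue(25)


enqueue(4) -> [4]
enqueue(19) -> [4, 19]
enqueue(43) -> [4, 19, 43]
enqueue(5) -> [4, 19, 43, 5]
dequeue()->4, [19, 43, 5]
enqueue(22) -> [19, 43, 5, 22]
enqueue(27) -> [19, 43, 5, 22, 27]
dequeue()->19, [43, 5, 22, 27]
enqueue(24) -> [43, 5, 22, 27, 24]
enqueue(25) -> [43, 5, 22, 27, 24, 25]

Final queue: [43, 5, 22, 27, 24, 25]


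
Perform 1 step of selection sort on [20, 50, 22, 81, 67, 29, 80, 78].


Initial: [20, 50, 22, 81, 67, 29, 80, 78]
Step 1: min=20 at 0
  Swap: [20, 50, 22, 81, 67, 29, 80, 78]

After 1 step: [20, 50, 22, 81, 67, 29, 80, 78]


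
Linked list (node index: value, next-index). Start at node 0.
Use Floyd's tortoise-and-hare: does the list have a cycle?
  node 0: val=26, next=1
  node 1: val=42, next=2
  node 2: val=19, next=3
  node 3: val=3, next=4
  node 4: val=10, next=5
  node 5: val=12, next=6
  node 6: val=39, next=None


Floyd's tortoise (slow, +1) and hare (fast, +2):
  init: slow=0, fast=0
  step 1: slow=1, fast=2
  step 2: slow=2, fast=4
  step 3: slow=3, fast=6
  step 4: fast -> None, no cycle

Cycle: no


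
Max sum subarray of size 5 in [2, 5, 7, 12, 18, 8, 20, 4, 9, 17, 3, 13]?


[0:5]: 44
[1:6]: 50
[2:7]: 65
[3:8]: 62
[4:9]: 59
[5:10]: 58
[6:11]: 53
[7:12]: 46

Max: 65 at [2:7]


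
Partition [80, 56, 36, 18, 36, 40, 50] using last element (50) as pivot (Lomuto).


Pivot: 50
  36 <= 50: swap -> [36, 56, 80, 18, 36, 40, 50]
  18 <= 50: swap -> [36, 18, 80, 56, 36, 40, 50]
  36 <= 50: swap -> [36, 18, 36, 56, 80, 40, 50]
  40 <= 50: swap -> [36, 18, 36, 40, 80, 56, 50]
Place pivot at 4: [36, 18, 36, 40, 50, 56, 80]

Partitioned: [36, 18, 36, 40, 50, 56, 80]


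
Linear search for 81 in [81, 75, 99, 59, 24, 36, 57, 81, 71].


i=0: 81==81 found!

Found at 0, 1 comps


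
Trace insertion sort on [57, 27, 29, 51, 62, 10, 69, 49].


Initial: [57, 27, 29, 51, 62, 10, 69, 49]
Insert 27: [27, 57, 29, 51, 62, 10, 69, 49]
Insert 29: [27, 29, 57, 51, 62, 10, 69, 49]
Insert 51: [27, 29, 51, 57, 62, 10, 69, 49]
Insert 62: [27, 29, 51, 57, 62, 10, 69, 49]
Insert 10: [10, 27, 29, 51, 57, 62, 69, 49]
Insert 69: [10, 27, 29, 51, 57, 62, 69, 49]
Insert 49: [10, 27, 29, 49, 51, 57, 62, 69]

Sorted: [10, 27, 29, 49, 51, 57, 62, 69]


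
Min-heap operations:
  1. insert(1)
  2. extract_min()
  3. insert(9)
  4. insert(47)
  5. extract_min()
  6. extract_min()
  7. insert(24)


insert(1) -> [1]
extract_min()->1, []
insert(9) -> [9]
insert(47) -> [9, 47]
extract_min()->9, [47]
extract_min()->47, []
insert(24) -> [24]

Final heap: [24]


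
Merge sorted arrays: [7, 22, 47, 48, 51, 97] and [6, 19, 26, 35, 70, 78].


Take 6 from B
Take 7 from A
Take 19 from B
Take 22 from A
Take 26 from B
Take 35 from B
Take 47 from A
Take 48 from A
Take 51 from A
Take 70 from B
Take 78 from B

Merged: [6, 7, 19, 22, 26, 35, 47, 48, 51, 70, 78, 97]


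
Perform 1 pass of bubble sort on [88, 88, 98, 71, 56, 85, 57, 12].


Initial: [88, 88, 98, 71, 56, 85, 57, 12]
Pass 1: [88, 88, 71, 56, 85, 57, 12, 98] (5 swaps)

After 1 pass: [88, 88, 71, 56, 85, 57, 12, 98]


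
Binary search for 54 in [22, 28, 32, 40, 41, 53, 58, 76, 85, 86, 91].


Step 1: lo=0, hi=10, mid=5, val=53
Step 2: lo=6, hi=10, mid=8, val=85
Step 3: lo=6, hi=7, mid=6, val=58

Not found


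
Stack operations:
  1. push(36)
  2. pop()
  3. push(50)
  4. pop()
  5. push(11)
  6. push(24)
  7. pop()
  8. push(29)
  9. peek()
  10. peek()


push(36) -> [36]
pop()->36, []
push(50) -> [50]
pop()->50, []
push(11) -> [11]
push(24) -> [11, 24]
pop()->24, [11]
push(29) -> [11, 29]
peek()->29
peek()->29

Final stack: [11, 29]


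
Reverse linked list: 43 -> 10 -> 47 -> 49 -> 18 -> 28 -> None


Step 1: curr=43, set curr.next=prev(None) | reversed so far: 43
Step 2: curr=10, set curr.next=prev(43) | reversed so far: 10 -> 43
Step 3: curr=47, set curr.next=prev(10) | reversed so far: 47 -> 10 -> 43
Step 4: curr=49, set curr.next=prev(47) | reversed so far: 49 -> 47 -> 10 -> 43
Step 5: curr=18, set curr.next=prev(49) | reversed so far: 18 -> 49 -> 47 -> 10 -> 43
Step 6: curr=28, set curr.next=prev(18) | reversed so far: 28 -> 18 -> 49 -> 47 -> 10 -> 43

28 -> 18 -> 49 -> 47 -> 10 -> 43 -> None


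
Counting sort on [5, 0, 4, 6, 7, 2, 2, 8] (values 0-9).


Input: [5, 0, 4, 6, 7, 2, 2, 8]
Counts: [1, 0, 2, 0, 1, 1, 1, 1, 1, 0]

Sorted: [0, 2, 2, 4, 5, 6, 7, 8]


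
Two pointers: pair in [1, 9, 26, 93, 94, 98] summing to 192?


lo=0(1)+hi=5(98)=99
lo=1(9)+hi=5(98)=107
lo=2(26)+hi=5(98)=124
lo=3(93)+hi=5(98)=191
lo=4(94)+hi=5(98)=192

Yes: 94+98=192


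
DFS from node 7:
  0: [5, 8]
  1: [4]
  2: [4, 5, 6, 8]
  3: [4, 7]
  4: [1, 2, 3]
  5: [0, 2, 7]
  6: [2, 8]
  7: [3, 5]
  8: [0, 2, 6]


Visit 7, push [5, 3]
Visit 3, push [4]
Visit 4, push [2, 1]
Visit 1, push []
Visit 2, push [8, 6, 5]
Visit 5, push [0]
Visit 0, push [8]
Visit 8, push [6]
Visit 6, push []

DFS order: [7, 3, 4, 1, 2, 5, 0, 8, 6]


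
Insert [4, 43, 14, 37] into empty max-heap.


Insert 4: [4]
Insert 43: [43, 4]
Insert 14: [43, 4, 14]
Insert 37: [43, 37, 14, 4]

Final heap: [43, 37, 14, 4]


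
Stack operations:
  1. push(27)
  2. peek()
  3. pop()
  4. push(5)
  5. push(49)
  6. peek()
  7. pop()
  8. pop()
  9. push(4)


push(27) -> [27]
peek()->27
pop()->27, []
push(5) -> [5]
push(49) -> [5, 49]
peek()->49
pop()->49, [5]
pop()->5, []
push(4) -> [4]

Final stack: [4]


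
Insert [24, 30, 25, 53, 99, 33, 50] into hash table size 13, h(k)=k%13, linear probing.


Insert 24: h=11 -> slot 11
Insert 30: h=4 -> slot 4
Insert 25: h=12 -> slot 12
Insert 53: h=1 -> slot 1
Insert 99: h=8 -> slot 8
Insert 33: h=7 -> slot 7
Insert 50: h=11, 2 probes -> slot 0

Table: [50, 53, None, None, 30, None, None, 33, 99, None, None, 24, 25]


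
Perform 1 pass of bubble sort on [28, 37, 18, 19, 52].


Initial: [28, 37, 18, 19, 52]
Pass 1: [28, 18, 19, 37, 52] (2 swaps)

After 1 pass: [28, 18, 19, 37, 52]


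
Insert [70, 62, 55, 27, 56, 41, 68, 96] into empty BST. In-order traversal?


Insert 70: root
Insert 62: L from 70
Insert 55: L from 70 -> L from 62
Insert 27: L from 70 -> L from 62 -> L from 55
Insert 56: L from 70 -> L from 62 -> R from 55
Insert 41: L from 70 -> L from 62 -> L from 55 -> R from 27
Insert 68: L from 70 -> R from 62
Insert 96: R from 70

In-order: [27, 41, 55, 56, 62, 68, 70, 96]


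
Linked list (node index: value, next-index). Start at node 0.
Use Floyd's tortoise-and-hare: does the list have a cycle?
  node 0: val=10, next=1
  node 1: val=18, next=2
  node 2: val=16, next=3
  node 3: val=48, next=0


Floyd's tortoise (slow, +1) and hare (fast, +2):
  init: slow=0, fast=0
  step 1: slow=1, fast=2
  step 2: slow=2, fast=0
  step 3: slow=3, fast=2
  step 4: slow=0, fast=0
  slow == fast at node 0: cycle detected

Cycle: yes


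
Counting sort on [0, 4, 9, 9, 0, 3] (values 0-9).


Input: [0, 4, 9, 9, 0, 3]
Counts: [2, 0, 0, 1, 1, 0, 0, 0, 0, 2]

Sorted: [0, 0, 3, 4, 9, 9]


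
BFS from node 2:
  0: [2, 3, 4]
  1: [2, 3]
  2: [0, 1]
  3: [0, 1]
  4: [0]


Visit 2, enqueue [0, 1]
Visit 0, enqueue [3, 4]
Visit 1, enqueue []
Visit 3, enqueue []
Visit 4, enqueue []

BFS order: [2, 0, 1, 3, 4]


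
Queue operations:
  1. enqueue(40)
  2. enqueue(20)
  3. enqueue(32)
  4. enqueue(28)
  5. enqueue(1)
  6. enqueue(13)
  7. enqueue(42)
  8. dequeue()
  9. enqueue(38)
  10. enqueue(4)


enqueue(40) -> [40]
enqueue(20) -> [40, 20]
enqueue(32) -> [40, 20, 32]
enqueue(28) -> [40, 20, 32, 28]
enqueue(1) -> [40, 20, 32, 28, 1]
enqueue(13) -> [40, 20, 32, 28, 1, 13]
enqueue(42) -> [40, 20, 32, 28, 1, 13, 42]
dequeue()->40, [20, 32, 28, 1, 13, 42]
enqueue(38) -> [20, 32, 28, 1, 13, 42, 38]
enqueue(4) -> [20, 32, 28, 1, 13, 42, 38, 4]

Final queue: [20, 32, 28, 1, 13, 42, 38, 4]


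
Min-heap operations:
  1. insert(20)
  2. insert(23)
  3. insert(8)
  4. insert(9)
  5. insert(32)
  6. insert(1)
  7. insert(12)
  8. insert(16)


insert(20) -> [20]
insert(23) -> [20, 23]
insert(8) -> [8, 23, 20]
insert(9) -> [8, 9, 20, 23]
insert(32) -> [8, 9, 20, 23, 32]
insert(1) -> [1, 9, 8, 23, 32, 20]
insert(12) -> [1, 9, 8, 23, 32, 20, 12]
insert(16) -> [1, 9, 8, 16, 32, 20, 12, 23]

Final heap: [1, 9, 8, 16, 32, 20, 12, 23]


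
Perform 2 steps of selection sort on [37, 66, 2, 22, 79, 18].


Initial: [37, 66, 2, 22, 79, 18]
Step 1: min=2 at 2
  Swap: [2, 66, 37, 22, 79, 18]
Step 2: min=18 at 5
  Swap: [2, 18, 37, 22, 79, 66]

After 2 steps: [2, 18, 37, 22, 79, 66]


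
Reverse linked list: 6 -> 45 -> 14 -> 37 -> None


Step 1: curr=6, set curr.next=prev(None) | reversed so far: 6
Step 2: curr=45, set curr.next=prev(6) | reversed so far: 45 -> 6
Step 3: curr=14, set curr.next=prev(45) | reversed so far: 14 -> 45 -> 6
Step 4: curr=37, set curr.next=prev(14) | reversed so far: 37 -> 14 -> 45 -> 6

37 -> 14 -> 45 -> 6 -> None


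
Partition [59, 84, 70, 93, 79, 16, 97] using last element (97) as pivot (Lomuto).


Pivot: 97
  59 <= 97: advance i (no swap)
  84 <= 97: advance i (no swap)
  70 <= 97: advance i (no swap)
  93 <= 97: advance i (no swap)
  79 <= 97: advance i (no swap)
  16 <= 97: advance i (no swap)
Place pivot at 6: [59, 84, 70, 93, 79, 16, 97]

Partitioned: [59, 84, 70, 93, 79, 16, 97]


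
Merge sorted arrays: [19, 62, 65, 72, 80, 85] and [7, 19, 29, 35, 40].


Take 7 from B
Take 19 from A
Take 19 from B
Take 29 from B
Take 35 from B
Take 40 from B

Merged: [7, 19, 19, 29, 35, 40, 62, 65, 72, 80, 85]


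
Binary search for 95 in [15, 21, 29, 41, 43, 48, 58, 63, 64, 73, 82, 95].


Step 1: lo=0, hi=11, mid=5, val=48
Step 2: lo=6, hi=11, mid=8, val=64
Step 3: lo=9, hi=11, mid=10, val=82
Step 4: lo=11, hi=11, mid=11, val=95

Found at index 11


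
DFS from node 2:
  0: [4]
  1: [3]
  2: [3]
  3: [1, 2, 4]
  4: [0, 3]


Visit 2, push [3]
Visit 3, push [4, 1]
Visit 1, push []
Visit 4, push [0]
Visit 0, push []

DFS order: [2, 3, 1, 4, 0]


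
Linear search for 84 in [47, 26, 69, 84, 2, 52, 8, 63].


i=0: 47!=84
i=1: 26!=84
i=2: 69!=84
i=3: 84==84 found!

Found at 3, 4 comps


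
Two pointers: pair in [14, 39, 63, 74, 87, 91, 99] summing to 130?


lo=0(14)+hi=6(99)=113
lo=1(39)+hi=6(99)=138
lo=1(39)+hi=5(91)=130

Yes: 39+91=130


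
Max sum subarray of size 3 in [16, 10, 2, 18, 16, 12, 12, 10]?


[0:3]: 28
[1:4]: 30
[2:5]: 36
[3:6]: 46
[4:7]: 40
[5:8]: 34

Max: 46 at [3:6]


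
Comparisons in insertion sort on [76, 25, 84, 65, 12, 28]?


Algorithm: insertion sort
Input: [76, 25, 84, 65, 12, 28]
Sorted: [12, 25, 28, 65, 76, 84]

13


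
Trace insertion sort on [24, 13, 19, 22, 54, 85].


Initial: [24, 13, 19, 22, 54, 85]
Insert 13: [13, 24, 19, 22, 54, 85]
Insert 19: [13, 19, 24, 22, 54, 85]
Insert 22: [13, 19, 22, 24, 54, 85]
Insert 54: [13, 19, 22, 24, 54, 85]
Insert 85: [13, 19, 22, 24, 54, 85]

Sorted: [13, 19, 22, 24, 54, 85]


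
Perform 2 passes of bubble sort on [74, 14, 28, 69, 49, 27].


Initial: [74, 14, 28, 69, 49, 27]
Pass 1: [14, 28, 69, 49, 27, 74] (5 swaps)
Pass 2: [14, 28, 49, 27, 69, 74] (2 swaps)

After 2 passes: [14, 28, 49, 27, 69, 74]


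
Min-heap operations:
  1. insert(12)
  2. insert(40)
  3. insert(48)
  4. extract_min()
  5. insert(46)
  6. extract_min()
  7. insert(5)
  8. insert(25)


insert(12) -> [12]
insert(40) -> [12, 40]
insert(48) -> [12, 40, 48]
extract_min()->12, [40, 48]
insert(46) -> [40, 48, 46]
extract_min()->40, [46, 48]
insert(5) -> [5, 48, 46]
insert(25) -> [5, 25, 46, 48]

Final heap: [5, 25, 46, 48]


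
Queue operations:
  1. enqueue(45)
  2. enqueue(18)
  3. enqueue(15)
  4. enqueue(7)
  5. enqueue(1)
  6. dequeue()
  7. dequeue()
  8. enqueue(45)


enqueue(45) -> [45]
enqueue(18) -> [45, 18]
enqueue(15) -> [45, 18, 15]
enqueue(7) -> [45, 18, 15, 7]
enqueue(1) -> [45, 18, 15, 7, 1]
dequeue()->45, [18, 15, 7, 1]
dequeue()->18, [15, 7, 1]
enqueue(45) -> [15, 7, 1, 45]

Final queue: [15, 7, 1, 45]


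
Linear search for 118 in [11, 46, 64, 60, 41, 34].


i=0: 11!=118
i=1: 46!=118
i=2: 64!=118
i=3: 60!=118
i=4: 41!=118
i=5: 34!=118

Not found, 6 comps


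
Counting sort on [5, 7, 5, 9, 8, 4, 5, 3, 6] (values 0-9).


Input: [5, 7, 5, 9, 8, 4, 5, 3, 6]
Counts: [0, 0, 0, 1, 1, 3, 1, 1, 1, 1]

Sorted: [3, 4, 5, 5, 5, 6, 7, 8, 9]


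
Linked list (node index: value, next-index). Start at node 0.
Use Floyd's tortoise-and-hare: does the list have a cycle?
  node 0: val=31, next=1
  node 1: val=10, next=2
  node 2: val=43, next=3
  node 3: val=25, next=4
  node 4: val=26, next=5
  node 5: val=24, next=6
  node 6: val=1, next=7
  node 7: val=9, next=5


Floyd's tortoise (slow, +1) and hare (fast, +2):
  init: slow=0, fast=0
  step 1: slow=1, fast=2
  step 2: slow=2, fast=4
  step 3: slow=3, fast=6
  step 4: slow=4, fast=5
  step 5: slow=5, fast=7
  step 6: slow=6, fast=6
  slow == fast at node 6: cycle detected

Cycle: yes


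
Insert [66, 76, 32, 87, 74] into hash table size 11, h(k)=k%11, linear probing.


Insert 66: h=0 -> slot 0
Insert 76: h=10 -> slot 10
Insert 32: h=10, 2 probes -> slot 1
Insert 87: h=10, 3 probes -> slot 2
Insert 74: h=8 -> slot 8

Table: [66, 32, 87, None, None, None, None, None, 74, None, 76]


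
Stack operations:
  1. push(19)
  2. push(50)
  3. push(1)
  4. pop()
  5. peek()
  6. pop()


push(19) -> [19]
push(50) -> [19, 50]
push(1) -> [19, 50, 1]
pop()->1, [19, 50]
peek()->50
pop()->50, [19]

Final stack: [19]


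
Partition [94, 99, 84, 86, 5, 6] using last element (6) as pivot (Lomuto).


Pivot: 6
  5 <= 6: swap -> [5, 99, 84, 86, 94, 6]
Place pivot at 1: [5, 6, 84, 86, 94, 99]

Partitioned: [5, 6, 84, 86, 94, 99]


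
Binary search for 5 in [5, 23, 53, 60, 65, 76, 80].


Step 1: lo=0, hi=6, mid=3, val=60
Step 2: lo=0, hi=2, mid=1, val=23
Step 3: lo=0, hi=0, mid=0, val=5

Found at index 0


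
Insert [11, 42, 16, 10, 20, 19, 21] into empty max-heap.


Insert 11: [11]
Insert 42: [42, 11]
Insert 16: [42, 11, 16]
Insert 10: [42, 11, 16, 10]
Insert 20: [42, 20, 16, 10, 11]
Insert 19: [42, 20, 19, 10, 11, 16]
Insert 21: [42, 20, 21, 10, 11, 16, 19]

Final heap: [42, 20, 21, 10, 11, 16, 19]
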